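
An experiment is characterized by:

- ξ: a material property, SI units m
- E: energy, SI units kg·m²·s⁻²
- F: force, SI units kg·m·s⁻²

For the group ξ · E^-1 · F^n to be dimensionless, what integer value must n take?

Balance the M exponent: (1)·n from F, plus (0) − (1) = -1 from the rest, must sum to zero.
n − 1 = 0, so n = 1.

1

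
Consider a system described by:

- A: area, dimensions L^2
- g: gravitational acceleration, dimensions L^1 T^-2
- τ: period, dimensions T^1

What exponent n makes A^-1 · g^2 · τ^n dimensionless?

4

Balance the T exponent: (1)·n from τ, plus −(0) + 2·(-2) = -4 from the rest, must sum to zero.
n − 4 = 0, so n = 4.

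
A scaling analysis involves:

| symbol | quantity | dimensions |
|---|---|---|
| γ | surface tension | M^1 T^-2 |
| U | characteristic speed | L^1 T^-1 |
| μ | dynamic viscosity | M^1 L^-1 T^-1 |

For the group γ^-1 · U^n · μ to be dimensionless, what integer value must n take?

Balance the L exponent: (1)·n from U, plus −(0) + (-1) = -1 from the rest, must sum to zero.
n − 1 = 0, so n = 1.

1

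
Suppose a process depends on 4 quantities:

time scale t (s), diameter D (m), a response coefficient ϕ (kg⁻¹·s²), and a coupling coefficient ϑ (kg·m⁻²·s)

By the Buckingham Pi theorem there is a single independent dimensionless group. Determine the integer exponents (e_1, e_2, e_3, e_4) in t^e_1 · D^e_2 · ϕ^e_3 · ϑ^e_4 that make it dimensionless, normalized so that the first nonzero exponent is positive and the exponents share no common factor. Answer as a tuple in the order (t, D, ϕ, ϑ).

(3, -2, -1, -1)

M: e_1·(0) + e_2·(0) + e_3·(-1) + e_4·(1) = 0
L: e_1·(0) + e_2·(1) + e_3·(0) + e_4·(-2) = 0
T: e_1·(1) + e_2·(0) + e_3·(2) + e_4·(1) = 0
Solving this homogeneous linear system for the smallest-integer solution (first nonzero entry positive) gives (3, -2, -1, -1).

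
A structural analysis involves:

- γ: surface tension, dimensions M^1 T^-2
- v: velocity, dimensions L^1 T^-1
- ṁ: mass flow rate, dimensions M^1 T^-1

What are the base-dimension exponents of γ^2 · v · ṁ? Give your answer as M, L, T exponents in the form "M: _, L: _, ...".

Collect each base-dimension exponent across the product:
  M: 2·(1) + (0) + (1) = 3
  L: 2·(0) + (1) + (0) = 1
  T: 2·(-2) + (-1) + (-1) = -6
So the dimensions are [M³ L T⁻⁶].

M: 3, L: 1, T: -6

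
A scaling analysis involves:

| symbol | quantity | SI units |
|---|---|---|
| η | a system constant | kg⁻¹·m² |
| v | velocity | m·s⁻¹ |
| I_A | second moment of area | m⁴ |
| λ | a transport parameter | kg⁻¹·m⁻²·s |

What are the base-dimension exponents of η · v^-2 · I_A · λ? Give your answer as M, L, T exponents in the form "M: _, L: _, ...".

M: -2, L: 2, T: 3

Collect each base-dimension exponent across the product:
  M: (-1) − 2·(0) + (0) + (-1) = -2
  L: (2) − 2·(1) + (4) + (-2) = 2
  T: (0) − 2·(-1) + (0) + (1) = 3
So the dimensions are [M⁻² L² T³].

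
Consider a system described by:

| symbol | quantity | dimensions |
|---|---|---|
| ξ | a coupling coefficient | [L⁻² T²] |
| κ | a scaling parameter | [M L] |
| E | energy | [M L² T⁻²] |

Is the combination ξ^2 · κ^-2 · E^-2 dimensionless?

Sum the exponent of each base dimension across the product:
  M: 2·[ξ]_M − 2·[κ]_M − 2·[E]_M = 2·(0) − 2·(1) − 2·(1) = -4
  L: 2·[ξ]_L − 2·[κ]_L − 2·[E]_L = 2·(-2) − 2·(1) − 2·(2) = -10
  T: 2·[ξ]_T − 2·[κ]_T − 2·[E]_T = 2·(2) − 2·(0) − 2·(-2) = 8
Net dimensions [M⁻⁴ L⁻¹⁰ T⁸] ≠ [1] — not dimensionless.

no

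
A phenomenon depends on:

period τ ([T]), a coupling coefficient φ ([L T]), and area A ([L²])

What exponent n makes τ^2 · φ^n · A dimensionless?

Balance the L exponent: (1)·n from φ, plus 2·(0) + (2) = 2 from the rest, must sum to zero.
n + 2 = 0, so n = -2.

-2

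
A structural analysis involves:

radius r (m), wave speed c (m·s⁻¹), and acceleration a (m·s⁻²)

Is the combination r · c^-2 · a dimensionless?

yes

Sum the exponent of each base dimension across the product:
  M: [r]_M − 2·[c]_M + [a]_M = (0) − 2·(0) + (0) = 0
  L: [r]_L − 2·[c]_L + [a]_L = (1) − 2·(1) + (1) = 0
  T: [r]_T − 2·[c]_T + [a]_T = (0) − 2·(-1) + (-2) = 0
All base exponents vanish — dimensionless.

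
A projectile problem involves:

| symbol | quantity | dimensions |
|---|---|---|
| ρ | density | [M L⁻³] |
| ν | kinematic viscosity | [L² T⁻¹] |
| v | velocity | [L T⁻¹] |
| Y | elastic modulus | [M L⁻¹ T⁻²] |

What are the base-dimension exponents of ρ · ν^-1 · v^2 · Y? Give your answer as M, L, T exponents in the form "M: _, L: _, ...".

Collect each base-dimension exponent across the product:
  M: (1) − (0) + 2·(0) + (1) = 2
  L: (-3) − (2) + 2·(1) + (-1) = -4
  T: (0) − (-1) + 2·(-1) + (-2) = -3
So the dimensions are [M² L⁻⁴ T⁻³].

M: 2, L: -4, T: -3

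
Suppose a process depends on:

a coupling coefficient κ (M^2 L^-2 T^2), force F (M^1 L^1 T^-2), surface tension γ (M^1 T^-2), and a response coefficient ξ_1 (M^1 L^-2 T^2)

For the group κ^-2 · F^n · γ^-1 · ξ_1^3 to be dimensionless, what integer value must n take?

Balance the M exponent: (1)·n from F, plus −2·(2) − (1) + 3·(1) = -2 from the rest, must sum to zero.
n − 2 = 0, so n = 2.

2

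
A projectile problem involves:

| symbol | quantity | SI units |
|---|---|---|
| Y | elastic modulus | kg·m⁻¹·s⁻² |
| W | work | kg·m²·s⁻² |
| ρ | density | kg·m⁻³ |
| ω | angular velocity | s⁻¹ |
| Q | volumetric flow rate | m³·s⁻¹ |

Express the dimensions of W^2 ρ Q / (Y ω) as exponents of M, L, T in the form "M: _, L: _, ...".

Collect each base-dimension exponent across the product:
  M: −(1) + 2·(1) + (1) − (0) + (0) = 2
  L: −(-1) + 2·(2) + (-3) − (0) + (3) = 5
  T: −(-2) + 2·(-2) + (0) − (-1) + (-1) = -2
So the dimensions are [M² L⁵ T⁻²].

M: 2, L: 5, T: -2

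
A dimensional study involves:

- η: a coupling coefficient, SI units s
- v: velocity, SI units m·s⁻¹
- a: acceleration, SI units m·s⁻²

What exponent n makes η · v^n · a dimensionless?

Balance the L exponent: (1)·n from v, plus (0) + (1) = 1 from the rest, must sum to zero.
n + 1 = 0, so n = -1.

-1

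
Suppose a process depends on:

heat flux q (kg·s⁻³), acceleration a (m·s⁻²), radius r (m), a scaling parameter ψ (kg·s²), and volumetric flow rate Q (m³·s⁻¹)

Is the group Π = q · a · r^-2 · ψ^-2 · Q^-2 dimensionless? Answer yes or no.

Sum the exponent of each base dimension across the product:
  M: [q]_M + [a]_M − 2·[r]_M − 2·[ψ]_M − 2·[Q]_M = (1) + (0) − 2·(0) − 2·(1) − 2·(0) = -1
  L: [q]_L + [a]_L − 2·[r]_L − 2·[ψ]_L − 2·[Q]_L = (0) + (1) − 2·(1) − 2·(0) − 2·(3) = -7
  T: [q]_T + [a]_T − 2·[r]_T − 2·[ψ]_T − 2·[Q]_T = (-3) + (-2) − 2·(0) − 2·(2) − 2·(-1) = -7
Net dimensions [M⁻¹ L⁻⁷ T⁻⁷] ≠ [1] — not dimensionless.

no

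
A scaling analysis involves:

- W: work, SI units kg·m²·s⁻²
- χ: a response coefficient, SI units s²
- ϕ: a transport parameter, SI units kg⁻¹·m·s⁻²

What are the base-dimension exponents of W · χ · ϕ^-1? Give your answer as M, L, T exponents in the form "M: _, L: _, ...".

Collect each base-dimension exponent across the product:
  M: (1) + (0) − (-1) = 2
  L: (2) + (0) − (1) = 1
  T: (-2) + (2) − (-2) = 2
So the dimensions are [M² L T²].

M: 2, L: 1, T: 2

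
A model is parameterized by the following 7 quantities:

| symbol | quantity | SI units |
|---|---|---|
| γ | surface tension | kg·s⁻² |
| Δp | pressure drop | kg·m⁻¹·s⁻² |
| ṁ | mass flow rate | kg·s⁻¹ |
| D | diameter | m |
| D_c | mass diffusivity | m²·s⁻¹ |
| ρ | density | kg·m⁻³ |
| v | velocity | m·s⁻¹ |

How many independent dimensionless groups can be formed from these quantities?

There are 7 variables and 3 base dimensions (M, L, T).
The dimension matrix has rank 3.
Independent dimensionless groups: 7 − 3 = 4.

4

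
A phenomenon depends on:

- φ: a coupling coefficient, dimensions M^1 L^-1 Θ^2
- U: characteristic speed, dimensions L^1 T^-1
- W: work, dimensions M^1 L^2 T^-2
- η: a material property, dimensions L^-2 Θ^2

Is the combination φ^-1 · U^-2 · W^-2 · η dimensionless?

no

Sum the exponent of each base dimension across the product:
  M: −[φ]_M − 2·[U]_M − 2·[W]_M + [η]_M = −(1) − 2·(0) − 2·(1) + (0) = -3
  L: −[φ]_L − 2·[U]_L − 2·[W]_L + [η]_L = −(-1) − 2·(1) − 2·(2) + (-2) = -7
  T: −[φ]_T − 2·[U]_T − 2·[W]_T + [η]_T = −(0) − 2·(-1) − 2·(-2) + (0) = 6
  Θ: −[φ]_Θ − 2·[U]_Θ − 2·[W]_Θ + [η]_Θ = −(2) − 2·(0) − 2·(0) + (2) = 0
Net dimensions [M⁻³ L⁻⁷ T⁶] ≠ [1] — not dimensionless.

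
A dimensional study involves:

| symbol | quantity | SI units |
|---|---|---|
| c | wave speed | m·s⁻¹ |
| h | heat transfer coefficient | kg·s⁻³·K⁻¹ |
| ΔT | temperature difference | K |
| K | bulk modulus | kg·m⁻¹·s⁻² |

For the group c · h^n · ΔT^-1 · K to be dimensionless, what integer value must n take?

-1

Balance the M exponent: (1)·n from h, plus (0) − (0) + (1) = 1 from the rest, must sum to zero.
n + 1 = 0, so n = -1.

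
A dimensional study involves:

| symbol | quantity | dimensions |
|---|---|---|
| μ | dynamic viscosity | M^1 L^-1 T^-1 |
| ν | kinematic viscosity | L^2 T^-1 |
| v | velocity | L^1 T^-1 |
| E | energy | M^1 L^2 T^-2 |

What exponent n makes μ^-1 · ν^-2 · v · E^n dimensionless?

1

Balance the M exponent: (1)·n from E, plus −(1) − 2·(0) + (0) = -1 from the rest, must sum to zero.
n − 1 = 0, so n = 1.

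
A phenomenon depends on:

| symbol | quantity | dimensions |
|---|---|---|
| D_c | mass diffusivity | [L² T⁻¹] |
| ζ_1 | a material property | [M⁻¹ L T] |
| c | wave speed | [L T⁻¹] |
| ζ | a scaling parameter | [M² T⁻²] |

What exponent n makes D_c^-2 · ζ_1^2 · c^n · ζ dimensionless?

Balance the L exponent: (1)·n from c, plus −2·(2) + 2·(1) + (0) = -2 from the rest, must sum to zero.
n − 2 = 0, so n = 2.

2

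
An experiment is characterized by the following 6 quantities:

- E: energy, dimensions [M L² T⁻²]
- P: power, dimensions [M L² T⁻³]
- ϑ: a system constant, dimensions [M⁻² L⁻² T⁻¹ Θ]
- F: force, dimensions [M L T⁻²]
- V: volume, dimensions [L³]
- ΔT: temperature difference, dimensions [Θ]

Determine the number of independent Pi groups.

There are 6 variables and 4 base dimensions (M, L, T, Θ).
The dimension matrix has rank 4.
Independent dimensionless groups: 6 − 4 = 2.

2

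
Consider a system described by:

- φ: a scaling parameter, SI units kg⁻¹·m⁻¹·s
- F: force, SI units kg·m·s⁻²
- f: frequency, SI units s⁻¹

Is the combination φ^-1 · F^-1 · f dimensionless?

Sum the exponent of each base dimension across the product:
  M: −[φ]_M − [F]_M + [f]_M = −(-1) − (1) + (0) = 0
  L: −[φ]_L − [F]_L + [f]_L = −(-1) − (1) + (0) = 0
  T: −[φ]_T − [F]_T + [f]_T = −(1) − (-2) + (-1) = 0
All base exponents vanish — dimensionless.

yes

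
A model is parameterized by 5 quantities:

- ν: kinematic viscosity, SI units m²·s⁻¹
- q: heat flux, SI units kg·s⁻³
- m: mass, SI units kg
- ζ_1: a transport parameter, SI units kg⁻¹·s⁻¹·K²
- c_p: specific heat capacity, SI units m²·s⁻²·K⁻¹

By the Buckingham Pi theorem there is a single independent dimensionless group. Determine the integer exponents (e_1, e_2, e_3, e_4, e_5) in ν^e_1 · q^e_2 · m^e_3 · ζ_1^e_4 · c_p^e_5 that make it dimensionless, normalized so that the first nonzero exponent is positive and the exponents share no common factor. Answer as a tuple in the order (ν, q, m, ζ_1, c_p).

(2, 1, -2, -1, -2)

M: e_1·(0) + e_2·(1) + e_3·(1) + e_4·(-1) + e_5·(0) = 0
L: e_1·(2) + e_2·(0) + e_3·(0) + e_4·(0) + e_5·(2) = 0
T: e_1·(-1) + e_2·(-3) + e_3·(0) + e_4·(-1) + e_5·(-2) = 0
Θ: e_1·(0) + e_2·(0) + e_3·(0) + e_4·(2) + e_5·(-1) = 0
Solving this homogeneous linear system for the smallest-integer solution (first nonzero entry positive) gives (2, 1, -2, -1, -2).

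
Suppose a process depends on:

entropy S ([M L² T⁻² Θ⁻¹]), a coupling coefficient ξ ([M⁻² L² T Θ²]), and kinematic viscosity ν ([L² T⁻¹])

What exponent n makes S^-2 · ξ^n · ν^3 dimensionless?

-1

Balance the M exponent: (-2)·n from ξ, plus −2·(1) + 3·(0) = -2 from the rest, must sum to zero.
-2n − 2 = 0, so n = -1.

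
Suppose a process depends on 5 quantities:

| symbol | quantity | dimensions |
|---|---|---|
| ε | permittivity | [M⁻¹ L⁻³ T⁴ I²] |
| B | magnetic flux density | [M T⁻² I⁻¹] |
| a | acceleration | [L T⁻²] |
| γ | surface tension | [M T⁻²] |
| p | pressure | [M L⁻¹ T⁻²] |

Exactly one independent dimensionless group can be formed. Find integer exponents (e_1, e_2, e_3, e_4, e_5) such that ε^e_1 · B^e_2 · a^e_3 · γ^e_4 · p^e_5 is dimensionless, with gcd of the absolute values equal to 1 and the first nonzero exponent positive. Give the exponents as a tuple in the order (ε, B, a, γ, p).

(1, 2, 1, 1, -2)

M: e_1·(-1) + e_2·(1) + e_3·(0) + e_4·(1) + e_5·(1) = 0
L: e_1·(-3) + e_2·(0) + e_3·(1) + e_4·(0) + e_5·(-1) = 0
T: e_1·(4) + e_2·(-2) + e_3·(-2) + e_4·(-2) + e_5·(-2) = 0
I: e_1·(2) + e_2·(-1) + e_3·(0) + e_4·(0) + e_5·(0) = 0
Solving this homogeneous linear system for the smallest-integer solution (first nonzero entry positive) gives (1, 2, 1, 1, -2).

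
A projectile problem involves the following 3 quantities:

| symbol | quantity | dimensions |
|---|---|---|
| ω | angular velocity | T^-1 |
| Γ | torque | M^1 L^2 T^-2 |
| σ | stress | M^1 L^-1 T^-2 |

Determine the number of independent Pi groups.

There are 3 variables and 3 base dimensions (M, L, T).
The dimension matrix has rank 3.
Independent dimensionless groups: 3 − 3 = 0.

0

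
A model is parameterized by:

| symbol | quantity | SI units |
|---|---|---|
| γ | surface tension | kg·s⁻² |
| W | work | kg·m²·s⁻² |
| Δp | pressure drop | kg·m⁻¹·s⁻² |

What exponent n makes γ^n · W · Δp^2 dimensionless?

Balance the M exponent: (1)·n from γ, plus (1) + 2·(1) = 3 from the rest, must sum to zero.
n + 3 = 0, so n = -3.

-3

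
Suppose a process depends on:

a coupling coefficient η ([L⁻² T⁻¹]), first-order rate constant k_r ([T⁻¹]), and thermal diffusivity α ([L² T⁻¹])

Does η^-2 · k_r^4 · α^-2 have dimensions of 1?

Sum the exponent of each base dimension across the product:
  L: −2·[η]_L + 4·[k_r]_L − 2·[α]_L = −2·(-2) + 4·(0) − 2·(2) = 0
  T: −2·[η]_T + 4·[k_r]_T − 2·[α]_T = −2·(-1) + 4·(-1) − 2·(-1) = 0
All base exponents vanish — dimensionless.

yes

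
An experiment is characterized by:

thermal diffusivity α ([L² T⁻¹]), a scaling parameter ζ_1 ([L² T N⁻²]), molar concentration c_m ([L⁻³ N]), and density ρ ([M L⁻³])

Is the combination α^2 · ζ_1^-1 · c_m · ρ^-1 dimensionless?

Sum the exponent of each base dimension across the product:
  M: 2·[α]_M − [ζ_1]_M + [c_m]_M − [ρ]_M = 2·(0) − (0) + (0) − (1) = -1
  L: 2·[α]_L − [ζ_1]_L + [c_m]_L − [ρ]_L = 2·(2) − (2) + (-3) − (-3) = 2
  T: 2·[α]_T − [ζ_1]_T + [c_m]_T − [ρ]_T = 2·(-1) − (1) + (0) − (0) = -3
  N: 2·[α]_N − [ζ_1]_N + [c_m]_N − [ρ]_N = 2·(0) − (-2) + (1) − (0) = 3
Net dimensions [M⁻¹ L² T⁻³ N³] ≠ [1] — not dimensionless.

no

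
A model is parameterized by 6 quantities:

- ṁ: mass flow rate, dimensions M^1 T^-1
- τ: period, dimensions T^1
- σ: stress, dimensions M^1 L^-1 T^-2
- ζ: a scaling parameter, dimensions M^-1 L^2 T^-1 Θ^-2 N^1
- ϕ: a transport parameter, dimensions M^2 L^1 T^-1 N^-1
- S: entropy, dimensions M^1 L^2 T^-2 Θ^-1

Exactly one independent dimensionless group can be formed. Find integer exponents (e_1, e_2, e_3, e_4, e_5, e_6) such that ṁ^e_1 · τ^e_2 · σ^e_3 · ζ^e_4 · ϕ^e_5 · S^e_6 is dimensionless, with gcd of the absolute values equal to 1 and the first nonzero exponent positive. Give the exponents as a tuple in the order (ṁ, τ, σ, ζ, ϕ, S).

(2, -2, -1, 1, 1, -2)

M: e_1·(1) + e_2·(0) + e_3·(1) + e_4·(-1) + e_5·(2) + e_6·(1) = 0
L: e_1·(0) + e_2·(0) + e_3·(-1) + e_4·(2) + e_5·(1) + e_6·(2) = 0
T: e_1·(-1) + e_2·(1) + e_3·(-2) + e_4·(-1) + e_5·(-1) + e_6·(-2) = 0
Θ: e_1·(0) + e_2·(0) + e_3·(0) + e_4·(-2) + e_5·(0) + e_6·(-1) = 0
N: e_1·(0) + e_2·(0) + e_3·(0) + e_4·(1) + e_5·(-1) + e_6·(0) = 0
Solving this homogeneous linear system for the smallest-integer solution (first nonzero entry positive) gives (2, -2, -1, 1, 1, -2).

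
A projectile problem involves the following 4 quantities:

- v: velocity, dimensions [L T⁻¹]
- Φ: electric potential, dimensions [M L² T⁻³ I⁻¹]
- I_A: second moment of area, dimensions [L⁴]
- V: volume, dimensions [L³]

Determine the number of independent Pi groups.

1

There are 4 variables and 4 base dimensions (M, L, T, I).
The dimension matrix has rank 3 (less than 4: the dimension vectors are linearly dependent).
Independent dimensionless groups: 4 − 3 = 1.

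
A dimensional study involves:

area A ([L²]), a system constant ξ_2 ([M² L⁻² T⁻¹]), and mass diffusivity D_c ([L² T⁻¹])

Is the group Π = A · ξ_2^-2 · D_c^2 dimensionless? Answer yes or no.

Sum the exponent of each base dimension across the product:
  M: [A]_M − 2·[ξ_2]_M + 2·[D_c]_M = (0) − 2·(2) + 2·(0) = -4
  L: [A]_L − 2·[ξ_2]_L + 2·[D_c]_L = (2) − 2·(-2) + 2·(2) = 10
  T: [A]_T − 2·[ξ_2]_T + 2·[D_c]_T = (0) − 2·(-1) + 2·(-1) = 0
Net dimensions [M⁻⁴ L¹⁰] ≠ [1] — not dimensionless.

no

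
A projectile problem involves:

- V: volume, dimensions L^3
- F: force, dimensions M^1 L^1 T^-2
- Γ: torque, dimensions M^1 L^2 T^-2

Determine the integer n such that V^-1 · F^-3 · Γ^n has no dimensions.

3

Balance the M exponent: (1)·n from Γ, plus −(0) − 3·(1) = -3 from the rest, must sum to zero.
n − 3 = 0, so n = 3.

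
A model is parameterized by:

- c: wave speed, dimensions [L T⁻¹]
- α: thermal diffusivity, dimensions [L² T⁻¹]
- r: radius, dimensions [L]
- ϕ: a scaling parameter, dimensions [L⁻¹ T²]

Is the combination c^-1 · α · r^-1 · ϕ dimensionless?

Sum the exponent of each base dimension across the product:
  L: −[c]_L + [α]_L − [r]_L + [ϕ]_L = −(1) + (2) − (1) + (-1) = -1
  T: −[c]_T + [α]_T − [r]_T + [ϕ]_T = −(-1) + (-1) − (0) + (2) = 2
Net dimensions [L⁻¹ T²] ≠ [1] — not dimensionless.

no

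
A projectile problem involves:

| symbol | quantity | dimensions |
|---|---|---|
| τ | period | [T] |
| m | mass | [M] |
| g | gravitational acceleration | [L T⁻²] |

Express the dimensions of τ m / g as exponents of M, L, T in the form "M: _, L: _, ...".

M: 1, L: -1, T: 3

Collect each base-dimension exponent across the product:
  M: (0) + (1) − (0) = 1
  L: (0) + (0) − (1) = -1
  T: (1) + (0) − (-2) = 3
So the dimensions are [M L⁻¹ T³].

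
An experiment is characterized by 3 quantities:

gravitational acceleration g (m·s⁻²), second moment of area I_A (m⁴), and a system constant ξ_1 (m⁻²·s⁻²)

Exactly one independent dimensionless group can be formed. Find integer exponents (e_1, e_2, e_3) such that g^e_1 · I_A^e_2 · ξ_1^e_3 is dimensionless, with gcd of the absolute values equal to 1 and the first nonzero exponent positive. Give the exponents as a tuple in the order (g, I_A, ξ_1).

(4, -3, -4)

L: e_1·(1) + e_2·(4) + e_3·(-2) = 0
T: e_1·(-2) + e_2·(0) + e_3·(-2) = 0
Solving this homogeneous linear system for the smallest-integer solution (first nonzero entry positive) gives (4, -3, -4).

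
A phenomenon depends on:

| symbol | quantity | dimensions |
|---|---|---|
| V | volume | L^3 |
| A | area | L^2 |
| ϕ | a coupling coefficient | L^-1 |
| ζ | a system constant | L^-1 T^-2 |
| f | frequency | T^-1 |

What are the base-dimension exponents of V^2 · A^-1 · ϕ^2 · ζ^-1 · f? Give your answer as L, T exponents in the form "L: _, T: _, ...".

L: 3, T: 1

Collect each base-dimension exponent across the product:
  L: 2·(3) − (2) + 2·(-1) − (-1) + (0) = 3
  T: 2·(0) − (0) + 2·(0) − (-2) + (-1) = 1
So the dimensions are [L³ T].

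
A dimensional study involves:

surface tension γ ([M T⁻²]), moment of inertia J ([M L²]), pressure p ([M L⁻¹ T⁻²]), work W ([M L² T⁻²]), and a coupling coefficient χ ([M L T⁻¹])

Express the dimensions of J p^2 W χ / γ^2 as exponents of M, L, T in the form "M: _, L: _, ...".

M: 3, L: 3, T: -3

Collect each base-dimension exponent across the product:
  M: −2·(1) + (1) + 2·(1) + (1) + (1) = 3
  L: −2·(0) + (2) + 2·(-1) + (2) + (1) = 3
  T: −2·(-2) + (0) + 2·(-2) + (-2) + (-1) = -3
So the dimensions are [M³ L³ T⁻³].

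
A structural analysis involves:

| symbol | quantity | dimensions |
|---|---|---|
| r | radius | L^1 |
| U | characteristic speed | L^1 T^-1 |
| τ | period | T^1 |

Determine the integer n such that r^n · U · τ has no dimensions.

-1

Balance the L exponent: (1)·n from r, plus (1) + (0) = 1 from the rest, must sum to zero.
n + 1 = 0, so n = -1.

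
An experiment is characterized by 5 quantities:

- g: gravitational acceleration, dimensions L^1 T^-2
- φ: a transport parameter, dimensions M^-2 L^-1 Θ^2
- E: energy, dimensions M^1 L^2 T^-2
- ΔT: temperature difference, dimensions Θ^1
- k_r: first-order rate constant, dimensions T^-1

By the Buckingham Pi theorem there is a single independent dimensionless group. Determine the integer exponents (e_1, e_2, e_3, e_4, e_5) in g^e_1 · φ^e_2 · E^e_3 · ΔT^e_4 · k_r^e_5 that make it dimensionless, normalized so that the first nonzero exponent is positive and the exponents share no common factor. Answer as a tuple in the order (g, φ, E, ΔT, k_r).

M: e_1·(0) + e_2·(-2) + e_3·(1) + e_4·(0) + e_5·(0) = 0
L: e_1·(1) + e_2·(-1) + e_3·(2) + e_4·(0) + e_5·(0) = 0
T: e_1·(-2) + e_2·(0) + e_3·(-2) + e_4·(0) + e_5·(-1) = 0
Θ: e_1·(0) + e_2·(2) + e_3·(0) + e_4·(1) + e_5·(0) = 0
Solving this homogeneous linear system for the smallest-integer solution (first nonzero entry positive) gives (3, -1, -2, 2, -2).

(3, -1, -2, 2, -2)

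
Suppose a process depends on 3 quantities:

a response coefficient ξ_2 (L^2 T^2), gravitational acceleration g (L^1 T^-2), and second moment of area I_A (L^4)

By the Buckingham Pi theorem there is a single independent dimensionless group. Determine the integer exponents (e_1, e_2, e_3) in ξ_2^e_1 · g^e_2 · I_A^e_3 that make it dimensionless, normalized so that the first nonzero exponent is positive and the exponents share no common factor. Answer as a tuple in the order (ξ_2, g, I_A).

(4, 4, -3)

L: e_1·(2) + e_2·(1) + e_3·(4) = 0
T: e_1·(2) + e_2·(-2) + e_3·(0) = 0
Solving this homogeneous linear system for the smallest-integer solution (first nonzero entry positive) gives (4, 4, -3).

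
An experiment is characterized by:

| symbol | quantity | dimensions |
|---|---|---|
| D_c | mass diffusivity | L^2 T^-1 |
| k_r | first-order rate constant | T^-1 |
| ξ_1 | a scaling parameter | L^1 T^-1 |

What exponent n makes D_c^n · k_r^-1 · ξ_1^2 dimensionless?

-1

Balance the L exponent: (2)·n from D_c, plus −(0) + 2·(1) = 2 from the rest, must sum to zero.
2n + 2 = 0, so n = -1.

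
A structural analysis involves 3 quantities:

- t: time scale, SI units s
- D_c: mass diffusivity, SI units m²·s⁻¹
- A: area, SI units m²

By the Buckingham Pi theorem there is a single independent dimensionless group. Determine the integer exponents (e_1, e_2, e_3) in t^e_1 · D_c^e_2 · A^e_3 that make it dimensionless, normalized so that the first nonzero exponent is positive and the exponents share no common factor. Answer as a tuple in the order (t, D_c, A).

(1, 1, -1)

L: e_1·(0) + e_2·(2) + e_3·(2) = 0
T: e_1·(1) + e_2·(-1) + e_3·(0) = 0
Solving this homogeneous linear system for the smallest-integer solution (first nonzero entry positive) gives (1, 1, -1).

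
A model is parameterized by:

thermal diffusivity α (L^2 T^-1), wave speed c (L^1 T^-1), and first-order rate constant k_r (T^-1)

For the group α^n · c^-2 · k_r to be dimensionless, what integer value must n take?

Balance the L exponent: (2)·n from α, plus −2·(1) + (0) = -2 from the rest, must sum to zero.
2n − 2 = 0, so n = 1.

1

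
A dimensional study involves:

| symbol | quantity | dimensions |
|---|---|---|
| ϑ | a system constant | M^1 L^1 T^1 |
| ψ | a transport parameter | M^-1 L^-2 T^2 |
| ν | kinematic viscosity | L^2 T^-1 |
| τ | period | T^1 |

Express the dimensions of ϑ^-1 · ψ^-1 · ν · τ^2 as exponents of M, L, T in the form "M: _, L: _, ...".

Collect each base-dimension exponent across the product:
  M: −(1) − (-1) + (0) + 2·(0) = 0
  L: −(1) − (-2) + (2) + 2·(0) = 3
  T: −(1) − (2) + (-1) + 2·(1) = -2
So the dimensions are [L³ T⁻²].

M: 0, L: 3, T: -2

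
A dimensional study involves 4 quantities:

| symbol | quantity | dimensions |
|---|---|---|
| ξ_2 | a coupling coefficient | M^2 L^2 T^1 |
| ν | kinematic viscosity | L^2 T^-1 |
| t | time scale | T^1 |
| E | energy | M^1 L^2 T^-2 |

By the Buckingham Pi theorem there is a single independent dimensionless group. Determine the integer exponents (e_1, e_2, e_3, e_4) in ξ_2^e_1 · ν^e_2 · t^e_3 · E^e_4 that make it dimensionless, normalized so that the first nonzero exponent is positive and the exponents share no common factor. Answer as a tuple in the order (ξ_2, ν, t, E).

M: e_1·(2) + e_2·(0) + e_3·(0) + e_4·(1) = 0
L: e_1·(2) + e_2·(2) + e_3·(0) + e_4·(2) = 0
T: e_1·(1) + e_2·(-1) + e_3·(1) + e_4·(-2) = 0
Solving this homogeneous linear system for the smallest-integer solution (first nonzero entry positive) gives (1, 1, -4, -2).

(1, 1, -4, -2)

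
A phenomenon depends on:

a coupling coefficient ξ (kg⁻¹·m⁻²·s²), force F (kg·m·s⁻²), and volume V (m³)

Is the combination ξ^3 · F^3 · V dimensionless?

Sum the exponent of each base dimension across the product:
  M: 3·[ξ]_M + 3·[F]_M + [V]_M = 3·(-1) + 3·(1) + (0) = 0
  L: 3·[ξ]_L + 3·[F]_L + [V]_L = 3·(-2) + 3·(1) + (3) = 0
  T: 3·[ξ]_T + 3·[F]_T + [V]_T = 3·(2) + 3·(-2) + (0) = 0
All base exponents vanish — dimensionless.

yes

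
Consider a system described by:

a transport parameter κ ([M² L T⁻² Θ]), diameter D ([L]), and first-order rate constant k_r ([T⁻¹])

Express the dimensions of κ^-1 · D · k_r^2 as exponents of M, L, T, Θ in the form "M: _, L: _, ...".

Collect each base-dimension exponent across the product:
  M: −(2) + (0) + 2·(0) = -2
  L: −(1) + (1) + 2·(0) = 0
  T: −(-2) + (0) + 2·(-1) = 0
  Θ: −(1) + (0) + 2·(0) = -1
So the dimensions are [M⁻² Θ⁻¹].

M: -2, L: 0, T: 0, Θ: -1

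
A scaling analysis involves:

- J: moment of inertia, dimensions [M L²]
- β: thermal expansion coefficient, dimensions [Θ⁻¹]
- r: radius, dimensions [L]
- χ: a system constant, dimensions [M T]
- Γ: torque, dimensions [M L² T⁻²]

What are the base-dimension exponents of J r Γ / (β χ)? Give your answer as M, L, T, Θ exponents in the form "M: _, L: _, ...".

M: 1, L: 5, T: -3, Θ: 1

Collect each base-dimension exponent across the product:
  M: (1) − (0) + (0) − (1) + (1) = 1
  L: (2) − (0) + (1) − (0) + (2) = 5
  T: (0) − (0) + (0) − (1) + (-2) = -3
  Θ: (0) − (-1) + (0) − (0) + (0) = 1
So the dimensions are [M L⁵ T⁻³ Θ].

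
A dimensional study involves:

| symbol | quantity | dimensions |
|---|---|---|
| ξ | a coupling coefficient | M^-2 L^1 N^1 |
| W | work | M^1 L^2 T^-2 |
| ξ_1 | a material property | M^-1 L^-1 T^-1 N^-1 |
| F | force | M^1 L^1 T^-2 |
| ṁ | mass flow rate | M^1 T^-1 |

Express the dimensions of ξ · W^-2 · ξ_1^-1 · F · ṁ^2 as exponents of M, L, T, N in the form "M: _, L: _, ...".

M: 0, L: -1, T: 1, N: 2

Collect each base-dimension exponent across the product:
  M: (-2) − 2·(1) − (-1) + (1) + 2·(1) = 0
  L: (1) − 2·(2) − (-1) + (1) + 2·(0) = -1
  T: (0) − 2·(-2) − (-1) + (-2) + 2·(-1) = 1
  N: (1) − 2·(0) − (-1) + (0) + 2·(0) = 2
So the dimensions are [L⁻¹ T N²].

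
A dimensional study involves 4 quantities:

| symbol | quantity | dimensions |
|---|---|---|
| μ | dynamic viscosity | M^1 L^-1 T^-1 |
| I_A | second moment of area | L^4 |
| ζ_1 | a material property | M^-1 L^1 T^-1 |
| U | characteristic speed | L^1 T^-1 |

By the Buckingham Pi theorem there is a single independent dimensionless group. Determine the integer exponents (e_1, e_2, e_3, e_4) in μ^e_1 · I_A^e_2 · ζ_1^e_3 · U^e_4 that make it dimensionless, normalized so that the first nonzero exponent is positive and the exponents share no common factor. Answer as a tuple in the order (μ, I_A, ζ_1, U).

(2, 1, 2, -4)

M: e_1·(1) + e_2·(0) + e_3·(-1) + e_4·(0) = 0
L: e_1·(-1) + e_2·(4) + e_3·(1) + e_4·(1) = 0
T: e_1·(-1) + e_2·(0) + e_3·(-1) + e_4·(-1) = 0
Solving this homogeneous linear system for the smallest-integer solution (first nonzero entry positive) gives (2, 1, 2, -4).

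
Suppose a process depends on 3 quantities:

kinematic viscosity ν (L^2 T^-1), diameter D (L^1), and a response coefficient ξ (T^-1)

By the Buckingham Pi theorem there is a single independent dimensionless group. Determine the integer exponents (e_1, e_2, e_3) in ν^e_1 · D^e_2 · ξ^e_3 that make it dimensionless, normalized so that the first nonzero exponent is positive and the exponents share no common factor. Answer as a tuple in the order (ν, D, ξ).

L: e_1·(2) + e_2·(1) + e_3·(0) = 0
T: e_1·(-1) + e_2·(0) + e_3·(-1) = 0
Solving this homogeneous linear system for the smallest-integer solution (first nonzero entry positive) gives (1, -2, -1).

(1, -2, -1)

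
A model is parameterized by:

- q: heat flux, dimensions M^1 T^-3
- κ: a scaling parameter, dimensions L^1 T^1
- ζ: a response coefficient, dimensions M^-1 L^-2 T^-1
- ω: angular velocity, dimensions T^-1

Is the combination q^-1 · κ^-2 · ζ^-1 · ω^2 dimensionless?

Sum the exponent of each base dimension across the product:
  M: −[q]_M − 2·[κ]_M − [ζ]_M + 2·[ω]_M = −(1) − 2·(0) − (-1) + 2·(0) = 0
  L: −[q]_L − 2·[κ]_L − [ζ]_L + 2·[ω]_L = −(0) − 2·(1) − (-2) + 2·(0) = 0
  T: −[q]_T − 2·[κ]_T − [ζ]_T + 2·[ω]_T = −(-3) − 2·(1) − (-1) + 2·(-1) = 0
All base exponents vanish — dimensionless.

yes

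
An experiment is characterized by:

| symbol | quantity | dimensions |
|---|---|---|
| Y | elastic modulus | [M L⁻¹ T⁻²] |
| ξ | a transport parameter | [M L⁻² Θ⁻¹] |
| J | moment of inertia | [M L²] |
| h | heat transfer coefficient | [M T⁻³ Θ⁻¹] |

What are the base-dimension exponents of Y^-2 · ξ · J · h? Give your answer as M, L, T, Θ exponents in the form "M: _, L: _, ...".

Collect each base-dimension exponent across the product:
  M: −2·(1) + (1) + (1) + (1) = 1
  L: −2·(-1) + (-2) + (2) + (0) = 2
  T: −2·(-2) + (0) + (0) + (-3) = 1
  Θ: −2·(0) + (-1) + (0) + (-1) = -2
So the dimensions are [M L² T Θ⁻²].

M: 1, L: 2, T: 1, Θ: -2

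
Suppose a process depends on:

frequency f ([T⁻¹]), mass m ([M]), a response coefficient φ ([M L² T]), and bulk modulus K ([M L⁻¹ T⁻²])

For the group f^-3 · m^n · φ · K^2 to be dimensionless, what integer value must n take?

-3

Balance the M exponent: (1)·n from m, plus −3·(0) + (1) + 2·(1) = 3 from the rest, must sum to zero.
n + 3 = 0, so n = -3.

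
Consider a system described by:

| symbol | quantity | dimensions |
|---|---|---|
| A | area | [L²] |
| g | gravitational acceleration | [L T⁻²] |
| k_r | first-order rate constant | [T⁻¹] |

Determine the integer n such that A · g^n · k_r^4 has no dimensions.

-2

Balance the L exponent: (1)·n from g, plus (2) + 4·(0) = 2 from the rest, must sum to zero.
n + 2 = 0, so n = -2.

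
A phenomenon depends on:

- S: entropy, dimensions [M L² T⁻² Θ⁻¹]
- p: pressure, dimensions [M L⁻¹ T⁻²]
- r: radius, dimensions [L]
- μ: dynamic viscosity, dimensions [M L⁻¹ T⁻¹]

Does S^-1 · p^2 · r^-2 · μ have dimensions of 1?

no

Sum the exponent of each base dimension across the product:
  M: −[S]_M + 2·[p]_M − 2·[r]_M + [μ]_M = −(1) + 2·(1) − 2·(0) + (1) = 2
  L: −[S]_L + 2·[p]_L − 2·[r]_L + [μ]_L = −(2) + 2·(-1) − 2·(1) + (-1) = -7
  T: −[S]_T + 2·[p]_T − 2·[r]_T + [μ]_T = −(-2) + 2·(-2) − 2·(0) + (-1) = -3
  Θ: −[S]_Θ + 2·[p]_Θ − 2·[r]_Θ + [μ]_Θ = −(-1) + 2·(0) − 2·(0) + (0) = 1
Net dimensions [M² L⁻⁷ T⁻³ Θ] ≠ [1] — not dimensionless.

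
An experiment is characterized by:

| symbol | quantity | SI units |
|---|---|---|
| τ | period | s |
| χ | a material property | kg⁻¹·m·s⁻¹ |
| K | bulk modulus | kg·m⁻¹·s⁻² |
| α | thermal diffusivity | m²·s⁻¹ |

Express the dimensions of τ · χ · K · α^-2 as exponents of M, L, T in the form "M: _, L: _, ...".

M: 0, L: -4, T: 0

Collect each base-dimension exponent across the product:
  M: (0) + (-1) + (1) − 2·(0) = 0
  L: (0) + (1) + (-1) − 2·(2) = -4
  T: (1) + (-1) + (-2) − 2·(-1) = 0
So the dimensions are [L⁻⁴].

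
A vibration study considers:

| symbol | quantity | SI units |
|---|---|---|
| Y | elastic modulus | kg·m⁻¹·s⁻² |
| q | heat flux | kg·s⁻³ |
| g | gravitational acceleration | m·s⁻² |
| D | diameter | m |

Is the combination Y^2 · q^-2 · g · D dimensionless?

Sum the exponent of each base dimension across the product:
  M: 2·[Y]_M − 2·[q]_M + [g]_M + [D]_M = 2·(1) − 2·(1) + (0) + (0) = 0
  L: 2·[Y]_L − 2·[q]_L + [g]_L + [D]_L = 2·(-1) − 2·(0) + (1) + (1) = 0
  T: 2·[Y]_T − 2·[q]_T + [g]_T + [D]_T = 2·(-2) − 2·(-3) + (-2) + (0) = 0
All base exponents vanish — dimensionless.

yes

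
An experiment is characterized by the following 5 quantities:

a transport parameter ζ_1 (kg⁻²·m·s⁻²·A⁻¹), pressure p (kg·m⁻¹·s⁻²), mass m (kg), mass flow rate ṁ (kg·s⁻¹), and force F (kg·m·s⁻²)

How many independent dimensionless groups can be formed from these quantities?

1

There are 5 variables and 4 base dimensions (M, L, T, I).
The dimension matrix has rank 4.
Independent dimensionless groups: 5 − 4 = 1.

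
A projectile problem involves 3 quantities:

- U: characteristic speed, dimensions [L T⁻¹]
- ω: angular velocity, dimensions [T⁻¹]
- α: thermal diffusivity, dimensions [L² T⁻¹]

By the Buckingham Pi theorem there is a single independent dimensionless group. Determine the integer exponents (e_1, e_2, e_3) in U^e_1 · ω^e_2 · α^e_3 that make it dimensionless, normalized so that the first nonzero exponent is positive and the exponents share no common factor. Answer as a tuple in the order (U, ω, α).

L: e_1·(1) + e_2·(0) + e_3·(2) = 0
T: e_1·(-1) + e_2·(-1) + e_3·(-1) = 0
Solving this homogeneous linear system for the smallest-integer solution (first nonzero entry positive) gives (2, -1, -1).

(2, -1, -1)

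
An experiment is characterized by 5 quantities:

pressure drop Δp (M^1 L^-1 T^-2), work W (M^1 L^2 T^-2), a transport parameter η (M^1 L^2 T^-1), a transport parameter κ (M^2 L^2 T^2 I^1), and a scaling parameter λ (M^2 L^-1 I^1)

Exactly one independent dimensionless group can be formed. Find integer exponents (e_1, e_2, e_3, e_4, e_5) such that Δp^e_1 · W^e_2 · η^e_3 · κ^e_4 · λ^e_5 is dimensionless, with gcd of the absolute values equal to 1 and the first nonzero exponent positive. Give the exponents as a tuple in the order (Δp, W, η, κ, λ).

(1, 1, -2, 1, -1)

M: e_1·(1) + e_2·(1) + e_3·(1) + e_4·(2) + e_5·(2) = 0
L: e_1·(-1) + e_2·(2) + e_3·(2) + e_4·(2) + e_5·(-1) = 0
T: e_1·(-2) + e_2·(-2) + e_3·(-1) + e_4·(2) + e_5·(0) = 0
I: e_1·(0) + e_2·(0) + e_3·(0) + e_4·(1) + e_5·(1) = 0
Solving this homogeneous linear system for the smallest-integer solution (first nonzero entry positive) gives (1, 1, -2, 1, -1).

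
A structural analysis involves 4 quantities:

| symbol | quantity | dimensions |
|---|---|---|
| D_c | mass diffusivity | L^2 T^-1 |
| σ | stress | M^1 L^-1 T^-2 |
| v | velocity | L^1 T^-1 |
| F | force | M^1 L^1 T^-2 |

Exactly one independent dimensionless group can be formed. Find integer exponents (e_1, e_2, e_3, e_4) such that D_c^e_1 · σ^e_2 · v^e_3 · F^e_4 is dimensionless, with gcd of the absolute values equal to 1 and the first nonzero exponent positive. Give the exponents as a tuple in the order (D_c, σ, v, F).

M: e_1·(0) + e_2·(1) + e_3·(0) + e_4·(1) = 0
L: e_1·(2) + e_2·(-1) + e_3·(1) + e_4·(1) = 0
T: e_1·(-1) + e_2·(-2) + e_3·(-1) + e_4·(-2) = 0
Solving this homogeneous linear system for the smallest-integer solution (first nonzero entry positive) gives (2, 1, -2, -1).

(2, 1, -2, -1)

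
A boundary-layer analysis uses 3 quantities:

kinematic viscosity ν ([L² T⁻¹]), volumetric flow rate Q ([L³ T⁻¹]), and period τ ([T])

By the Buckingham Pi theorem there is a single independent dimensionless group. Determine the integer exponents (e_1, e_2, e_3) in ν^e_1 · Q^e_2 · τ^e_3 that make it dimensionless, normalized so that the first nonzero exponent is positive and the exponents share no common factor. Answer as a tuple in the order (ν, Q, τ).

(3, -2, 1)

L: e_1·(2) + e_2·(3) + e_3·(0) = 0
T: e_1·(-1) + e_2·(-1) + e_3·(1) = 0
Solving this homogeneous linear system for the smallest-integer solution (first nonzero entry positive) gives (3, -2, 1).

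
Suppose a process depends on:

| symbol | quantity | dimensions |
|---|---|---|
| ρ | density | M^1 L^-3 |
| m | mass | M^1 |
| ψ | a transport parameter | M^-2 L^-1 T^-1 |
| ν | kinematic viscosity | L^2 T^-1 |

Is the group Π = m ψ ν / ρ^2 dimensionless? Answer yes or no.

no

Sum the exponent of each base dimension across the product:
  M: −2·[ρ]_M + [m]_M + [ψ]_M + [ν]_M = −2·(1) + (1) + (-2) + (0) = -3
  L: −2·[ρ]_L + [m]_L + [ψ]_L + [ν]_L = −2·(-3) + (0) + (-1) + (2) = 7
  T: −2·[ρ]_T + [m]_T + [ψ]_T + [ν]_T = −2·(0) + (0) + (-1) + (-1) = -2
Net dimensions [M⁻³ L⁷ T⁻²] ≠ [1] — not dimensionless.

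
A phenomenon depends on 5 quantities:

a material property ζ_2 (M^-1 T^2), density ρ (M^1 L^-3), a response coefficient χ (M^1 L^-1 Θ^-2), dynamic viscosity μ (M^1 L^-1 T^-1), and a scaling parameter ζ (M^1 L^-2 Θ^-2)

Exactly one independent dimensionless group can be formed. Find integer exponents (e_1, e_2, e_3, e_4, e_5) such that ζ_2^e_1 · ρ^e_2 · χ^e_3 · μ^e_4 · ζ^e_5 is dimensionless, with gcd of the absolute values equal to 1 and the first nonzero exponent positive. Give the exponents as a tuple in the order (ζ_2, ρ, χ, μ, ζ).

M: e_1·(-1) + e_2·(1) + e_3·(1) + e_4·(1) + e_5·(1) = 0
L: e_1·(0) + e_2·(-3) + e_3·(-1) + e_4·(-1) + e_5·(-2) = 0
T: e_1·(2) + e_2·(0) + e_3·(0) + e_4·(-1) + e_5·(0) = 0
Θ: e_1·(0) + e_2·(0) + e_3·(-2) + e_4·(0) + e_5·(-2) = 0
Solving this homogeneous linear system for the smallest-integer solution (first nonzero entry positive) gives (1, -1, -1, 2, 1).

(1, -1, -1, 2, 1)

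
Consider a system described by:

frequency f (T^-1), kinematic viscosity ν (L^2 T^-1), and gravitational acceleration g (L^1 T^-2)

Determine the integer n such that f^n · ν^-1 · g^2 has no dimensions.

-3

Balance the T exponent: (-1)·n from f, plus −(-1) + 2·(-2) = -3 from the rest, must sum to zero.
−n − 3 = 0, so n = -3.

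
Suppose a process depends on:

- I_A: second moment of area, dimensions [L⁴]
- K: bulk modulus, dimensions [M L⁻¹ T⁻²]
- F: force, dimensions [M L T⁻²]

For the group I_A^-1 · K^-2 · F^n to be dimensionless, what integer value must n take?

Balance the M exponent: (1)·n from F, plus −(0) − 2·(1) = -2 from the rest, must sum to zero.
n − 2 = 0, so n = 2.

2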